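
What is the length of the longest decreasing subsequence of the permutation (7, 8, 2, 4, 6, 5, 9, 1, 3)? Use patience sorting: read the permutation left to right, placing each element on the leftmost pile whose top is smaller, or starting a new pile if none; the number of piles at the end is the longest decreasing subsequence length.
7: new pile. tops = [7]
8: onto pile 1 (replacing 7). tops = [8]
2: new pile. tops = [8, 2]
4: onto pile 2 (replacing 2). tops = [8, 4]
6: onto pile 2 (replacing 4). tops = [8, 6]
5: new pile. tops = [8, 6, 5]
9: onto pile 1 (replacing 8). tops = [9, 6, 5]
1: new pile. tops = [9, 6, 5, 1]
3: onto pile 4 (replacing 1). tops = [9, 6, 5, 3]

4 piles, so the longest decreasing subsequence has length 4.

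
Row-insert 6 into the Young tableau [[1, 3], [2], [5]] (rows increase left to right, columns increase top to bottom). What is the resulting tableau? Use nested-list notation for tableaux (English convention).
6 is larger than every entry of row 1, so it is appended to row 1. The new tableau is [[1, 3, 6], [2], [5]].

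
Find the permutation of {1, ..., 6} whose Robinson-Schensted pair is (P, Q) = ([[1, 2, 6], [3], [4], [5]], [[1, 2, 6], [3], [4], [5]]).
1 5 4 3 2 6

Reverse the RSK construction: for i from n down to 1, find the cell of Q containing i, remove the entry at that cell from P, and reverse-bump it up through P; the value ejected from row 1 is w(i).

Step i=6: Q has 6 at row 1, column 3; remove that cell from P, ejecting 6. So w(6) = 6. P is now [[1, 2], [3], [4], [5]].
Step i=5: Q has 5 at row 4, column 1; remove 5 from row 4 of P and reverse-bump: 5 enters row 3 and ejects 4; 4 enters row 2 and ejects 3; 3 enters row 1 and ejects 2. So w(5) = 2. P is now [[1, 3], [4], [5]].
Step i=4: Q has 4 at row 3, column 1; remove 5 from row 3 of P and reverse-bump: 5 enters row 2 and ejects 4; 4 enters row 1 and ejects 3. So w(4) = 3. P is now [[1, 4], [5]].
Step i=3: Q has 3 at row 2, column 1; remove 5 from row 2 of P and reverse-bump: 5 enters row 1 and ejects 4. So w(3) = 4. P is now [[1, 5]].
Step i=2: Q has 2 at row 1, column 2; remove that cell from P, ejecting 5. So w(2) = 5. P is now [[1]].
Step i=1: Q has 1 at row 1, column 1; remove that cell from P, ejecting 1. So w(1) = 1. P is now [].

So w = 1 5 4 3 2 6.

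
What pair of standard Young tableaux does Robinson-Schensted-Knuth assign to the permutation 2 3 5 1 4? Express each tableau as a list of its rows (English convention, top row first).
P = [[1, 3, 4], [2, 5]], Q = [[1, 2, 3], [4, 5]]

Insert each entry of the permutation into P by Schensted row insertion, recording in Q the position of each new cell.

After inserting 2: P = [[2]].
After inserting 3: P = [[2, 3]].
After inserting 5: P = [[2, 3, 5]].
After inserting 1: P = [[1, 3, 5], [2]].
After inserting 4: P = [[1, 3, 4], [2, 5]].

So P = [[1, 3, 4], [2, 5]], Q = [[1, 2, 3], [4, 5]].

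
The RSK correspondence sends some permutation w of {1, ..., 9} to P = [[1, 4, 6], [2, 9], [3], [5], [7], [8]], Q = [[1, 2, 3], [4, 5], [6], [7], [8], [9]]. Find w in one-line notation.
3 8 9 5 7 6 4 2 1

Reverse the RSK construction: for i from n down to 1, find the cell of Q containing i, remove the entry at that cell from P, and reverse-bump it up through P; the value ejected from row 1 is w(i).

Step i=9: Q has 9 at row 6, column 1; remove 8 from row 6 of P and reverse-bump: 8 enters row 5 and ejects 7; 7 enters row 4 and ejects 5; 5 enters row 3 and ejects 3; 3 enters row 2 and ejects 2; 2 enters row 1 and ejects 1. So w(9) = 1. P is now [[2, 4, 6], [3, 9], [5], [7], [8]].
Step i=8: Q has 8 at row 5, column 1; remove 8 from row 5 of P and reverse-bump: 8 enters row 4 and ejects 7; 7 enters row 3 and ejects 5; 5 enters row 2 and ejects 3; 3 enters row 1 and ejects 2. So w(8) = 2. P is now [[3, 4, 6], [5, 9], [7], [8]].
Step i=7: Q has 7 at row 4, column 1; remove 8 from row 4 of P and reverse-bump: 8 enters row 3 and ejects 7; 7 enters row 2 and ejects 5; 5 enters row 1 and ejects 4. So w(7) = 4. P is now [[3, 5, 6], [7, 9], [8]].
Step i=6: Q has 6 at row 3, column 1; remove 8 from row 3 of P and reverse-bump: 8 enters row 2 and ejects 7; 7 enters row 1 and ejects 6. So w(6) = 6. P is now [[3, 5, 7], [8, 9]].
Step i=5: Q has 5 at row 2, column 2; remove 9 from row 2 of P and reverse-bump: 9 enters row 1 and ejects 7. So w(5) = 7. P is now [[3, 5, 9], [8]].
Step i=4: Q has 4 at row 2, column 1; remove 8 from row 2 of P and reverse-bump: 8 enters row 1 and ejects 5. So w(4) = 5. P is now [[3, 8, 9]].
Step i=3: Q has 3 at row 1, column 3; remove that cell from P, ejecting 9. So w(3) = 9. P is now [[3, 8]].
Step i=2: Q has 2 at row 1, column 2; remove that cell from P, ejecting 8. So w(2) = 8. P is now [[3]].
Step i=1: Q has 1 at row 1, column 1; remove that cell from P, ejecting 3. So w(1) = 3. P is now [].

So w = 3 8 9 5 7 6 4 2 1.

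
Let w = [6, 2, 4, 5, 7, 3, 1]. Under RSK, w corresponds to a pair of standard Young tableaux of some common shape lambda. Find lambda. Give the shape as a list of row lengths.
Row-insert each entry into an empty tableau.

After inserting 6: P = [[6]].
After inserting 2: P = [[2], [6]].
After inserting 4: P = [[2, 4], [6]].
After inserting 5: P = [[2, 4, 5], [6]].
After inserting 7: P = [[2, 4, 5, 7], [6]].
After inserting 3: P = [[2, 3, 5, 7], [4], [6]].
After inserting 1: P = [[1, 3, 5, 7], [2], [4], [6]].

The final insertion tableau P = [[1, 3, 5, 7], [2], [4], [6]] has shape [4, 1, 1, 1].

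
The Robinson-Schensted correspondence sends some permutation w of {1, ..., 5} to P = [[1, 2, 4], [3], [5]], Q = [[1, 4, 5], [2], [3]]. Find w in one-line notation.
Reverse the RSK construction: for i from n down to 1, find the cell of Q containing i, remove the entry at that cell from P, and reverse-bump it up through P; the value ejected from row 1 is w(i).

Step i=5: Q has 5 at row 1, column 3; remove that cell from P, ejecting 4. So w(5) = 4. P is now [[1, 2], [3], [5]].
Step i=4: Q has 4 at row 1, column 2; remove that cell from P, ejecting 2. So w(4) = 2. P is now [[1], [3], [5]].
Step i=3: Q has 3 at row 3, column 1; remove 5 from row 3 of P and reverse-bump: 5 enters row 2 and ejects 3; 3 enters row 1 and ejects 1. So w(3) = 1. P is now [[3], [5]].
Step i=2: Q has 2 at row 2, column 1; remove 5 from row 2 of P and reverse-bump: 5 enters row 1 and ejects 3. So w(2) = 3. P is now [[5]].
Step i=1: Q has 1 at row 1, column 1; remove that cell from P, ejecting 5. So w(1) = 5. P is now [].

So w = 5 3 1 2 4.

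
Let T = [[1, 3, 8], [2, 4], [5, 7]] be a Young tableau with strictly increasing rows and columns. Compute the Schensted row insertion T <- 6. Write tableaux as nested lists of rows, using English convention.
In row 1, 6 replaces 8 (the leftmost entry greater than 6); 8 is bumped to row 2. 8 is appended to row 2. The new tableau is [[1, 3, 6], [2, 4, 8], [5, 7]].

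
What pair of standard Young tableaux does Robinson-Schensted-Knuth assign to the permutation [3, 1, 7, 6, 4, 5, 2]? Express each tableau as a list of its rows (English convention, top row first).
Insert each entry of the permutation into P by Schensted row insertion, recording in Q the position of each new cell.

Insert 3: appended to row 1. P = [[3]], Q = [[1]].
Insert 1: 1 bumps 3 from row 1; 3 starts row 2. P = [[1], [3]], Q = [[1], [2]].
Insert 7: appended to row 1. P = [[1, 7], [3]], Q = [[1, 3], [2]].
Insert 6: 6 bumps 7 from row 1; 7 appends to row 2. P = [[1, 6], [3, 7]], Q = [[1, 3], [2, 4]].
Insert 4: 4 bumps 6 from row 1; 6 bumps 7 from row 2; 7 starts row 3. P = [[1, 4], [3, 6], [7]], Q = [[1, 3], [2, 4], [5]].
Insert 5: appended to row 1. P = [[1, 4, 5], [3, 6], [7]], Q = [[1, 3, 6], [2, 4], [5]].
Insert 2: 2 bumps 4 from row 1; 4 bumps 6 from row 2; 6 bumps 7 from row 3; 7 starts row 4. P = [[1, 2, 5], [3, 4], [6], [7]], Q = [[1, 3, 6], [2, 4], [5], [7]].

So P = [[1, 2, 5], [3, 4], [6], [7]], Q = [[1, 3, 6], [2, 4], [5], [7]].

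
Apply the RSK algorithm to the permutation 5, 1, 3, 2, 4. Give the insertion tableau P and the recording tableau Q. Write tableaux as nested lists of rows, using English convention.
P = [[1, 2, 4], [3], [5]], Q = [[1, 3, 5], [2], [4]]

Insert each entry of the permutation into P by Schensted row insertion, recording in Q the position of each new cell.

Insert 5: appended to row 1. P = [[5]], Q = [[1]].
Insert 1: 1 bumps 5 from row 1; 5 starts row 2. P = [[1], [5]], Q = [[1], [2]].
Insert 3: appended to row 1. P = [[1, 3], [5]], Q = [[1, 3], [2]].
Insert 2: 2 bumps 3 from row 1; 3 bumps 5 from row 2; 5 starts row 3. P = [[1, 2], [3], [5]], Q = [[1, 3], [2], [4]].
Insert 4: appended to row 1. P = [[1, 2, 4], [3], [5]], Q = [[1, 3, 5], [2], [4]].

So P = [[1, 2, 4], [3], [5]], Q = [[1, 3, 5], [2], [4]].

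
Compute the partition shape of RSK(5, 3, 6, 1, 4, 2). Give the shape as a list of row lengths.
Row-insert each entry into an empty tableau.

After inserting 5: P = [[5]].
After inserting 3: P = [[3], [5]].
After inserting 6: P = [[3, 6], [5]].
After inserting 1: P = [[1, 6], [3], [5]].
After inserting 4: P = [[1, 4], [3, 6], [5]].
After inserting 2: P = [[1, 2], [3, 4], [5, 6]].

The final insertion tableau P = [[1, 2], [3, 4], [5, 6]] has shape [2, 2, 2].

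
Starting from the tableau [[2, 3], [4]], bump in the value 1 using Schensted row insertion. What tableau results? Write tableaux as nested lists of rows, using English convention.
[[1, 3], [2], [4]]

In row 1, 1 replaces 2 (the leftmost entry greater than 1); 2 is bumped to row 2. In row 2, 2 replaces 4 (the leftmost entry greater than 2); 4 is bumped to row 3. 4 starts a new row 3. The new tableau is [[1, 3], [2], [4]].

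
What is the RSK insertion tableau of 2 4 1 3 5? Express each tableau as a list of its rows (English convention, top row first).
P = [[1, 3, 5], [2, 4]]

Insert 2: appended to row 1. P = [[2]].
Insert 4: appended to row 1. P = [[2, 4]].
Insert 1: 1 bumps 2 from row 1; 2 starts row 2. P = [[1, 4], [2]].
Insert 3: 3 bumps 4 from row 1; 4 appends to row 2. P = [[1, 3], [2, 4]].
Insert 5: appended to row 1. P = [[1, 3, 5], [2, 4]].

So P = [[1, 3, 5], [2, 4]].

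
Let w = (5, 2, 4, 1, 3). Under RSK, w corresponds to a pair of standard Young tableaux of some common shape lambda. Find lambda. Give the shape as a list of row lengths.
Row-insert each entry into an empty tableau.

After inserting 5: P = [[5]].
After inserting 2: P = [[2], [5]].
After inserting 4: P = [[2, 4], [5]].
After inserting 1: P = [[1, 4], [2], [5]].
After inserting 3: P = [[1, 3], [2, 4], [5]].

The final insertion tableau P = [[1, 3], [2, 4], [5]] has shape [2, 2, 1].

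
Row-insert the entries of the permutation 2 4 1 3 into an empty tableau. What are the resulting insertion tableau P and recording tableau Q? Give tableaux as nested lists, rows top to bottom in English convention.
P = [[1, 3], [2, 4]], Q = [[1, 2], [3, 4]]

Insert each entry of the permutation into P by Schensted row insertion, recording in Q the position of each new cell.

Insert 2: appended to row 1. P = [[2]].
Insert 4: appended to row 1. P = [[2, 4]].
Insert 1: 1 bumps 2 from row 1; 2 starts row 2. P = [[1, 4], [2]].
Insert 3: 3 bumps 4 from row 1; 4 appends to row 2. P = [[1, 3], [2, 4]].

So P = [[1, 3], [2, 4]], Q = [[1, 2], [3, 4]].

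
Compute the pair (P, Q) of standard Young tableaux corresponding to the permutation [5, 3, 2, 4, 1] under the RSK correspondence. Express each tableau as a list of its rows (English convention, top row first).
P = [[1, 4], [2], [3], [5]], Q = [[1, 4], [2], [3], [5]]

Insert each entry of the permutation into P by Schensted row insertion, recording in Q the position of each new cell.

Insert 5: appended to row 1. P = [[5]].
Insert 3: 3 bumps 5 from row 1; 5 starts row 2. P = [[3], [5]].
Insert 2: 2 bumps 3 from row 1; 3 bumps 5 from row 2; 5 starts row 3. P = [[2], [3], [5]].
Insert 4: appended to row 1. P = [[2, 4], [3], [5]].
Insert 1: 1 bumps 2 from row 1; 2 bumps 3 from row 2; 3 bumps 5 from row 3; 5 starts row 4. P = [[1, 4], [2], [3], [5]].

So P = [[1, 4], [2], [3], [5]], Q = [[1, 4], [2], [3], [5]].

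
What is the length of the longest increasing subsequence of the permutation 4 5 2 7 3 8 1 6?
4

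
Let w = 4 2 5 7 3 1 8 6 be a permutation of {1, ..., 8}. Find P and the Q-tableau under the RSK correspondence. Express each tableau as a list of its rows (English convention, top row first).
Insert each entry of the permutation into P by Schensted row insertion, recording in Q the position of each new cell.

After inserting 4: P = [[4]].
After inserting 2: P = [[2], [4]].
After inserting 5: P = [[2, 5], [4]].
After inserting 7: P = [[2, 5, 7], [4]].
After inserting 3: P = [[2, 3, 7], [4, 5]].
After inserting 1: P = [[1, 3, 7], [2, 5], [4]].
After inserting 8: P = [[1, 3, 7, 8], [2, 5], [4]].
After inserting 6: P = [[1, 3, 6, 8], [2, 5, 7], [4]].

So P = [[1, 3, 6, 8], [2, 5, 7], [4]], Q = [[1, 3, 4, 7], [2, 5, 8], [6]].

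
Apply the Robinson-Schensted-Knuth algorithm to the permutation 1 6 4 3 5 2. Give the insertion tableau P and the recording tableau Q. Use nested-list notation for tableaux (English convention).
Insert each entry of the permutation into P by Schensted row insertion, recording in Q the position of each new cell.

Insert 1: appended to row 1. P = [[1]].
Insert 6: appended to row 1. P = [[1, 6]].
Insert 4: 4 bumps 6 from row 1; 6 starts row 2. P = [[1, 4], [6]].
Insert 3: 3 bumps 4 from row 1; 4 bumps 6 from row 2; 6 starts row 3. P = [[1, 3], [4], [6]].
Insert 5: appended to row 1. P = [[1, 3, 5], [4], [6]].
Insert 2: 2 bumps 3 from row 1; 3 bumps 4 from row 2; 4 bumps 6 from row 3; 6 starts row 4. P = [[1, 2, 5], [3], [4], [6]].

So P = [[1, 2, 5], [3], [4], [6]], Q = [[1, 2, 5], [3], [4], [6]].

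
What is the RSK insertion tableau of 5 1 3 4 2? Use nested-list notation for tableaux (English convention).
P = [[1, 2, 4], [3], [5]]

Insert 5: appended to row 1. P = [[5]].
Insert 1: 1 bumps 5 from row 1; 5 starts row 2. P = [[1], [5]].
Insert 3: appended to row 1. P = [[1, 3], [5]].
Insert 4: appended to row 1. P = [[1, 3, 4], [5]].
Insert 2: 2 bumps 3 from row 1; 3 bumps 5 from row 2; 5 starts row 3. P = [[1, 2, 4], [3], [5]].

So P = [[1, 2, 4], [3], [5]].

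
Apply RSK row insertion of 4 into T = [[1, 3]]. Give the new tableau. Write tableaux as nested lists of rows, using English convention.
[[1, 3, 4]]

4 is larger than every entry of row 1, so it is appended to row 1. The new tableau is [[1, 3, 4]].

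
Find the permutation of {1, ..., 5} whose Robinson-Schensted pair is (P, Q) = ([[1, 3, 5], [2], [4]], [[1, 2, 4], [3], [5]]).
2 4 3 5 1

Reverse RSK: for i = n, n-1, ..., 1, locate i in Q, remove the corresponding corner cell from P, and reverse-bump its entry up through P; the value ejected from row 1 is w(i).

So w = 2 4 3 5 1.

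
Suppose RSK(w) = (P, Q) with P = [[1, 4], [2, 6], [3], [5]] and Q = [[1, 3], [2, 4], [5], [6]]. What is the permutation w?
5 3 6 4 2 1

Reverse the RSK construction: for i from n down to 1, find the cell of Q containing i, remove the entry at that cell from P, and reverse-bump it up through P; the value ejected from row 1 is w(i).

Step i=6: Q has 6 at row 4, column 1; remove 5 from row 4 of P and reverse-bump: 5 enters row 3 and ejects 3; 3 enters row 2 and ejects 2; 2 enters row 1 and ejects 1. So w(6) = 1. P is now [[2, 4], [3, 6], [5]].
Step i=5: Q has 5 at row 3, column 1; remove 5 from row 3 of P and reverse-bump: 5 enters row 2 and ejects 3; 3 enters row 1 and ejects 2. So w(5) = 2. P is now [[3, 4], [5, 6]].
Step i=4: Q has 4 at row 2, column 2; remove 6 from row 2 of P and reverse-bump: 6 enters row 1 and ejects 4. So w(4) = 4. P is now [[3, 6], [5]].
Step i=3: Q has 3 at row 1, column 2; remove that cell from P, ejecting 6. So w(3) = 6. P is now [[3], [5]].
Step i=2: Q has 2 at row 2, column 1; remove 5 from row 2 of P and reverse-bump: 5 enters row 1 and ejects 3. So w(2) = 3. P is now [[5]].
Step i=1: Q has 1 at row 1, column 1; remove that cell from P, ejecting 5. So w(1) = 5. P is now [].

So w = 5 3 6 4 2 1.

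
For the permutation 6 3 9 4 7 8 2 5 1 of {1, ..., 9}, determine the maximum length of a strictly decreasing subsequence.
4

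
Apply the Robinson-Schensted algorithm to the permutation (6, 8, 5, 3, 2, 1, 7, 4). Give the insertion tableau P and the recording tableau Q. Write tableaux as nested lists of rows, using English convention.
Insert each entry of the permutation into P by Schensted row insertion, recording in Q the position of each new cell.

Insert 6: appended to row 1. P = [[6]].
Insert 8: appended to row 1. P = [[6, 8]].
Insert 5: 5 bumps 6 from row 1; 6 starts row 2. P = [[5, 8], [6]].
Insert 3: 3 bumps 5 from row 1; 5 bumps 6 from row 2; 6 starts row 3. P = [[3, 8], [5], [6]].
Insert 2: 2 bumps 3 from row 1; 3 bumps 5 from row 2; 5 bumps 6 from row 3; 6 starts row 4. P = [[2, 8], [3], [5], [6]].
Insert 1: 1 bumps 2 from row 1; 2 bumps 3 from row 2; 3 bumps 5 from row 3; 5 bumps 6 from row 4; 6 starts row 5. P = [[1, 8], [2], [3], [5], [6]].
Insert 7: 7 bumps 8 from row 1; 8 appends to row 2. P = [[1, 7], [2, 8], [3], [5], [6]].
Insert 4: 4 bumps 7 from row 1; 7 bumps 8 from row 2; 8 appends to row 3. P = [[1, 4], [2, 7], [3, 8], [5], [6]].

So P = [[1, 4], [2, 7], [3, 8], [5], [6]], Q = [[1, 2], [3, 7], [4, 8], [5], [6]].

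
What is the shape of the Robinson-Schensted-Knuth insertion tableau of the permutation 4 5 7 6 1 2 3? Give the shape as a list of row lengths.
Row-insert each entry into an empty tableau.

After inserting 4: P = [[4]].
After inserting 5: P = [[4, 5]].
After inserting 7: P = [[4, 5, 7]].
After inserting 6: P = [[4, 5, 6], [7]].
After inserting 1: P = [[1, 5, 6], [4], [7]].
After inserting 2: P = [[1, 2, 6], [4, 5], [7]].
After inserting 3: P = [[1, 2, 3], [4, 5, 6], [7]].

The final insertion tableau P = [[1, 2, 3], [4, 5, 6], [7]] has shape [3, 3, 1].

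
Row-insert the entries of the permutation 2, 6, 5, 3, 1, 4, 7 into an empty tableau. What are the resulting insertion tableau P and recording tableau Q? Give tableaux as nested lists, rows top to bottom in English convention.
Insert each entry of the permutation into P by Schensted row insertion, recording in Q the position of each new cell.

Insert 2: appended to row 1. P = [[2]].
Insert 6: appended to row 1. P = [[2, 6]].
Insert 5: 5 bumps 6 from row 1; 6 starts row 2. P = [[2, 5], [6]].
Insert 3: 3 bumps 5 from row 1; 5 bumps 6 from row 2; 6 starts row 3. P = [[2, 3], [5], [6]].
Insert 1: 1 bumps 2 from row 1; 2 bumps 5 from row 2; 5 bumps 6 from row 3; 6 starts row 4. P = [[1, 3], [2], [5], [6]].
Insert 4: appended to row 1. P = [[1, 3, 4], [2], [5], [6]].
Insert 7: appended to row 1. P = [[1, 3, 4, 7], [2], [5], [6]].

So P = [[1, 3, 4, 7], [2], [5], [6]], Q = [[1, 2, 6, 7], [3], [4], [5]].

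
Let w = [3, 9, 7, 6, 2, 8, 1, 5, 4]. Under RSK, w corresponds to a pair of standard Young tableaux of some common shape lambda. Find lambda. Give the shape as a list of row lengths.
Row-insert each entry into an empty tableau.

After inserting 3: P = [[3]].
After inserting 9: P = [[3, 9]].
After inserting 7: P = [[3, 7], [9]].
After inserting 6: P = [[3, 6], [7], [9]].
After inserting 2: P = [[2, 6], [3], [7], [9]].
After inserting 8: P = [[2, 6, 8], [3], [7], [9]].
After inserting 1: P = [[1, 6, 8], [2], [3], [7], [9]].
After inserting 5: P = [[1, 5, 8], [2, 6], [3], [7], [9]].
After inserting 4: P = [[1, 4, 8], [2, 5], [3, 6], [7], [9]].

The final insertion tableau P = [[1, 4, 8], [2, 5], [3, 6], [7], [9]] has shape [3, 2, 2, 1, 1].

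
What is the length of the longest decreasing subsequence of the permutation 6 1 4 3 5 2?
4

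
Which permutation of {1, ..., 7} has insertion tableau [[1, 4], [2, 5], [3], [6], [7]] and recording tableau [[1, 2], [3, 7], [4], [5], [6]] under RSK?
3 7 6 5 2 1 4

Reverse RSK: for i = n, n-1, ..., 1, locate i in Q, remove the corresponding corner cell from P, and reverse-bump its entry up through P; the value ejected from row 1 is w(i).

So w = 3 7 6 5 2 1 4.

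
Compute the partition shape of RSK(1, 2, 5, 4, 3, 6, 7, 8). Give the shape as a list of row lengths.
Row-insert each entry into an empty tableau.

After inserting 1: P = [[1]].
After inserting 2: P = [[1, 2]].
After inserting 5: P = [[1, 2, 5]].
After inserting 4: P = [[1, 2, 4], [5]].
After inserting 3: P = [[1, 2, 3], [4], [5]].
After inserting 6: P = [[1, 2, 3, 6], [4], [5]].
After inserting 7: P = [[1, 2, 3, 6, 7], [4], [5]].
After inserting 8: P = [[1, 2, 3, 6, 7, 8], [4], [5]].

The final insertion tableau P = [[1, 2, 3, 6, 7, 8], [4], [5]] has shape [6, 1, 1].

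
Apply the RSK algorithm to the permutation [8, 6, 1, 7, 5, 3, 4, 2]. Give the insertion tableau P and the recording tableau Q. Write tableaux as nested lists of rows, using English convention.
Insert each entry of the permutation into P by Schensted row insertion, recording in Q the position of each new cell.

Insert 8: appended to row 1. P = [[8]].
Insert 6: 6 bumps 8 from row 1; 8 starts row 2. P = [[6], [8]].
Insert 1: 1 bumps 6 from row 1; 6 bumps 8 from row 2; 8 starts row 3. P = [[1], [6], [8]].
Insert 7: appended to row 1. P = [[1, 7], [6], [8]].
Insert 5: 5 bumps 7 from row 1; 7 appends to row 2. P = [[1, 5], [6, 7], [8]].
Insert 3: 3 bumps 5 from row 1; 5 bumps 6 from row 2; 6 bumps 8 from row 3; 8 starts row 4. P = [[1, 3], [5, 7], [6], [8]].
Insert 4: appended to row 1. P = [[1, 3, 4], [5, 7], [6], [8]].
Insert 2: 2 bumps 3 from row 1; 3 bumps 5 from row 2; 5 bumps 6 from row 3; 6 bumps 8 from row 4; 8 starts row 5. P = [[1, 2, 4], [3, 7], [5], [6], [8]].

So P = [[1, 2, 4], [3, 7], [5], [6], [8]], Q = [[1, 4, 7], [2, 5], [3], [6], [8]].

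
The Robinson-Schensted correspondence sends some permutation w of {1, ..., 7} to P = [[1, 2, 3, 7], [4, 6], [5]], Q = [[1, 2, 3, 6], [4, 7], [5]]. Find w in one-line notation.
Reverse the RSK construction: for i from n down to 1, find the cell of Q containing i, remove the entry at that cell from P, and reverse-bump it up through P; the value ejected from row 1 is w(i).

Step i=7: Q has 7 at row 2, column 2; remove 6 from row 2 of P and reverse-bump: 6 enters row 1 and ejects 3. So w(7) = 3. P is now [[1, 2, 6, 7], [4], [5]].
Step i=6: Q has 6 at row 1, column 4; remove that cell from P, ejecting 7. So w(6) = 7. P is now [[1, 2, 6], [4], [5]].
Step i=5: Q has 5 at row 3, column 1; remove 5 from row 3 of P and reverse-bump: 5 enters row 2 and ejects 4; 4 enters row 1 and ejects 2. So w(5) = 2. P is now [[1, 4, 6], [5]].
Step i=4: Q has 4 at row 2, column 1; remove 5 from row 2 of P and reverse-bump: 5 enters row 1 and ejects 4. So w(4) = 4. P is now [[1, 5, 6]].
Step i=3: Q has 3 at row 1, column 3; remove that cell from P, ejecting 6. So w(3) = 6. P is now [[1, 5]].
Step i=2: Q has 2 at row 1, column 2; remove that cell from P, ejecting 5. So w(2) = 5. P is now [[1]].
Step i=1: Q has 1 at row 1, column 1; remove that cell from P, ejecting 1. So w(1) = 1. P is now [].

So w = 1 5 6 4 2 7 3.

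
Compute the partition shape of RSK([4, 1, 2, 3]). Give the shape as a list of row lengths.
[3, 1]

Row-insert each entry into an empty tableau.

After inserting 4: P = [[4]].
After inserting 1: P = [[1], [4]].
After inserting 2: P = [[1, 2], [4]].
After inserting 3: P = [[1, 2, 3], [4]].

The final insertion tableau P = [[1, 2, 3], [4]] has shape [3, 1].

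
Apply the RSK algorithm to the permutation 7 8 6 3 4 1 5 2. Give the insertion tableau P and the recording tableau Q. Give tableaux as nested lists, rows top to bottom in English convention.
P = [[1, 2, 5], [3, 4], [6, 8], [7]], Q = [[1, 2, 7], [3, 5], [4, 8], [6]]

Insert each entry of the permutation into P by Schensted row insertion, recording in Q the position of each new cell.

Insert 7: appended to row 1. P = [[7]], Q = [[1]].
Insert 8: appended to row 1. P = [[7, 8]], Q = [[1, 2]].
Insert 6: 6 bumps 7 from row 1; 7 starts row 2. P = [[6, 8], [7]], Q = [[1, 2], [3]].
Insert 3: 3 bumps 6 from row 1; 6 bumps 7 from row 2; 7 starts row 3. P = [[3, 8], [6], [7]], Q = [[1, 2], [3], [4]].
Insert 4: 4 bumps 8 from row 1; 8 appends to row 2. P = [[3, 4], [6, 8], [7]], Q = [[1, 2], [3, 5], [4]].
Insert 1: 1 bumps 3 from row 1; 3 bumps 6 from row 2; 6 bumps 7 from row 3; 7 starts row 4. P = [[1, 4], [3, 8], [6], [7]], Q = [[1, 2], [3, 5], [4], [6]].
Insert 5: appended to row 1. P = [[1, 4, 5], [3, 8], [6], [7]], Q = [[1, 2, 7], [3, 5], [4], [6]].
Insert 2: 2 bumps 4 from row 1; 4 bumps 8 from row 2; 8 appends to row 3. P = [[1, 2, 5], [3, 4], [6, 8], [7]], Q = [[1, 2, 7], [3, 5], [4, 8], [6]].

So P = [[1, 2, 5], [3, 4], [6, 8], [7]], Q = [[1, 2, 7], [3, 5], [4, 8], [6]].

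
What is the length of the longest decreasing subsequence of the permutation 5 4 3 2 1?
5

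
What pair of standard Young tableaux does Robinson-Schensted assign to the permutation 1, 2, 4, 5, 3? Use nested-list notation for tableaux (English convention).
P = [[1, 2, 3, 5], [4]], Q = [[1, 2, 3, 4], [5]]

Insert each entry of the permutation into P by Schensted row insertion, recording in Q the position of each new cell.

Insert 1: appended to row 1. P = [[1]].
Insert 2: appended to row 1. P = [[1, 2]].
Insert 4: appended to row 1. P = [[1, 2, 4]].
Insert 5: appended to row 1. P = [[1, 2, 4, 5]].
Insert 3: 3 bumps 4 from row 1; 4 starts row 2. P = [[1, 2, 3, 5], [4]].

So P = [[1, 2, 3, 5], [4]], Q = [[1, 2, 3, 4], [5]].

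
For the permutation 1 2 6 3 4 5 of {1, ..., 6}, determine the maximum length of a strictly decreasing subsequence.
2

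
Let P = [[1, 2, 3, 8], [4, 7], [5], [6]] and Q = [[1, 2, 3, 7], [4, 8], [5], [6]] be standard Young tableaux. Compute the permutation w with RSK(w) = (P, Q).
Reverse the RSK construction: for i from n down to 1, find the cell of Q containing i, remove the entry at that cell from P, and reverse-bump it up through P; the value ejected from row 1 is w(i).

Step i=8: Q has 8 at row 2, column 2; remove 7 from row 2 of P and reverse-bump: 7 enters row 1 and ejects 3. So w(8) = 3. P is now [[1, 2, 7, 8], [4], [5], [6]].
Step i=7: Q has 7 at row 1, column 4; remove that cell from P, ejecting 8. So w(7) = 8. P is now [[1, 2, 7], [4], [5], [6]].
Step i=6: Q has 6 at row 4, column 1; remove 6 from row 4 of P and reverse-bump: 6 enters row 3 and ejects 5; 5 enters row 2 and ejects 4; 4 enters row 1 and ejects 2. So w(6) = 2. P is now [[1, 4, 7], [5], [6]].
Step i=5: Q has 5 at row 3, column 1; remove 6 from row 3 of P and reverse-bump: 6 enters row 2 and ejects 5; 5 enters row 1 and ejects 4. So w(5) = 4. P is now [[1, 5, 7], [6]].
Step i=4: Q has 4 at row 2, column 1; remove 6 from row 2 of P and reverse-bump: 6 enters row 1 and ejects 5. So w(4) = 5. P is now [[1, 6, 7]].
Step i=3: Q has 3 at row 1, column 3; remove that cell from P, ejecting 7. So w(3) = 7. P is now [[1, 6]].
Step i=2: Q has 2 at row 1, column 2; remove that cell from P, ejecting 6. So w(2) = 6. P is now [[1]].
Step i=1: Q has 1 at row 1, column 1; remove that cell from P, ejecting 1. So w(1) = 1. P is now [].

So w = 1 6 7 5 4 2 8 3.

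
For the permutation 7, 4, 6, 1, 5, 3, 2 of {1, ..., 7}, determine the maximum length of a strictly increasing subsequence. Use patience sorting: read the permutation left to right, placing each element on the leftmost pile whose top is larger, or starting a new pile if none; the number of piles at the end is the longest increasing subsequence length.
2

7: new pile. tops = [7]
4: onto pile 1 (replacing 7). tops = [4]
6: new pile. tops = [4, 6]
1: onto pile 1 (replacing 4). tops = [1, 6]
5: onto pile 2 (replacing 6). tops = [1, 5]
3: onto pile 2 (replacing 5). tops = [1, 3]
2: onto pile 2 (replacing 3). tops = [1, 2]

2 piles, so the longest increasing subsequence has length 2.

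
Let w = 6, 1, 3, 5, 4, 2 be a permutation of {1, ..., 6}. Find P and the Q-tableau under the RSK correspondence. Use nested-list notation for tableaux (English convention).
P = [[1, 2, 4], [3], [5], [6]], Q = [[1, 3, 4], [2], [5], [6]]

Insert each entry of the permutation into P by Schensted row insertion, recording in Q the position of each new cell.

After inserting 6: P = [[6]].
After inserting 1: P = [[1], [6]].
After inserting 3: P = [[1, 3], [6]].
After inserting 5: P = [[1, 3, 5], [6]].
After inserting 4: P = [[1, 3, 4], [5], [6]].
After inserting 2: P = [[1, 2, 4], [3], [5], [6]].

So P = [[1, 2, 4], [3], [5], [6]], Q = [[1, 3, 4], [2], [5], [6]].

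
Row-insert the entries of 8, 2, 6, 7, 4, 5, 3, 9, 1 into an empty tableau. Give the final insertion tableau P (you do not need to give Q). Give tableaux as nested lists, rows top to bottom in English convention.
Insert 8: appended to row 1. P = [[8]].
Insert 2: 2 bumps 8 from row 1; 8 starts row 2. P = [[2], [8]].
Insert 6: appended to row 1. P = [[2, 6], [8]].
Insert 7: appended to row 1. P = [[2, 6, 7], [8]].
Insert 4: 4 bumps 6 from row 1; 6 bumps 8 from row 2; 8 starts row 3. P = [[2, 4, 7], [6], [8]].
Insert 5: 5 bumps 7 from row 1; 7 appends to row 2. P = [[2, 4, 5], [6, 7], [8]].
Insert 3: 3 bumps 4 from row 1; 4 bumps 6 from row 2; 6 bumps 8 from row 3; 8 starts row 4. P = [[2, 3, 5], [4, 7], [6], [8]].
Insert 9: appended to row 1. P = [[2, 3, 5, 9], [4, 7], [6], [8]].
Insert 1: 1 bumps 2 from row 1; 2 bumps 4 from row 2; 4 bumps 6 from row 3; 6 bumps 8 from row 4; 8 starts row 5. P = [[1, 3, 5, 9], [2, 7], [4], [6], [8]].

So P = [[1, 3, 5, 9], [2, 7], [4], [6], [8]].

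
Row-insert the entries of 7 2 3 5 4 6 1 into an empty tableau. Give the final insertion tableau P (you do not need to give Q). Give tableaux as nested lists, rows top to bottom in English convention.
P = [[1, 3, 4, 6], [2], [5], [7]]

After inserting 7: P = [[7]].
After inserting 2: P = [[2], [7]].
After inserting 3: P = [[2, 3], [7]].
After inserting 5: P = [[2, 3, 5], [7]].
After inserting 4: P = [[2, 3, 4], [5], [7]].
After inserting 6: P = [[2, 3, 4, 6], [5], [7]].
After inserting 1: P = [[1, 3, 4, 6], [2], [5], [7]].

So P = [[1, 3, 4, 6], [2], [5], [7]].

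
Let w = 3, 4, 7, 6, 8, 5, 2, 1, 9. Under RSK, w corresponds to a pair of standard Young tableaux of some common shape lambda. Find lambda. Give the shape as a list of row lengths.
Row-insert each entry into an empty tableau.

After inserting 3: P = [[3]].
After inserting 4: P = [[3, 4]].
After inserting 7: P = [[3, 4, 7]].
After inserting 6: P = [[3, 4, 6], [7]].
After inserting 8: P = [[3, 4, 6, 8], [7]].
After inserting 5: P = [[3, 4, 5, 8], [6], [7]].
After inserting 2: P = [[2, 4, 5, 8], [3], [6], [7]].
After inserting 1: P = [[1, 4, 5, 8], [2], [3], [6], [7]].
After inserting 9: P = [[1, 4, 5, 8, 9], [2], [3], [6], [7]].

The final insertion tableau P = [[1, 4, 5, 8, 9], [2], [3], [6], [7]] has shape [5, 1, 1, 1, 1].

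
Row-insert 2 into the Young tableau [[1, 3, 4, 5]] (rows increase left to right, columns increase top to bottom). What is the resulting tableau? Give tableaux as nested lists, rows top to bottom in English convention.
In row 1, 2 replaces 3 (the leftmost entry greater than 2); 3 is bumped to row 2. 3 starts a new row 2. The new tableau is [[1, 2, 4, 5], [3]].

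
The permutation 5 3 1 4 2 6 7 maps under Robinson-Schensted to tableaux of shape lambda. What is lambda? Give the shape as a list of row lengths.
[4, 2, 1]

Row-insert each entry into an empty tableau.

After inserting 5: P = [[5]].
After inserting 3: P = [[3], [5]].
After inserting 1: P = [[1], [3], [5]].
After inserting 4: P = [[1, 4], [3], [5]].
After inserting 2: P = [[1, 2], [3, 4], [5]].
After inserting 6: P = [[1, 2, 6], [3, 4], [5]].
After inserting 7: P = [[1, 2, 6, 7], [3, 4], [5]].

The final insertion tableau P = [[1, 2, 6, 7], [3, 4], [5]] has shape [4, 2, 1].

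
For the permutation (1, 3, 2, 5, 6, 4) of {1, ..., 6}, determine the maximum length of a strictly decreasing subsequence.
2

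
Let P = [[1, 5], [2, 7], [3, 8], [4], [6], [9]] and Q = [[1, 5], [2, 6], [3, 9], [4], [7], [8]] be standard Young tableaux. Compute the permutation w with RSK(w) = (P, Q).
Reverse the RSK construction: for i from n down to 1, find the cell of Q containing i, remove the entry at that cell from P, and reverse-bump it up through P; the value ejected from row 1 is w(i).

Step i=9: Q has 9 at row 3, column 2; remove 8 from row 3 of P and reverse-bump: 8 enters row 2 and ejects 7; 7 enters row 1 and ejects 5. So w(9) = 5. P is now [[1, 7], [2, 8], [3], [4], [6], [9]].
Step i=8: Q has 8 at row 6, column 1; remove 9 from row 6 of P and reverse-bump: 9 enters row 5 and ejects 6; 6 enters row 4 and ejects 4; 4 enters row 3 and ejects 3; 3 enters row 2 and ejects 2; 2 enters row 1 and ejects 1. So w(8) = 1. P is now [[2, 7], [3, 8], [4], [6], [9]].
Step i=7: Q has 7 at row 5, column 1; remove 9 from row 5 of P and reverse-bump: 9 enters row 4 and ejects 6; 6 enters row 3 and ejects 4; 4 enters row 2 and ejects 3; 3 enters row 1 and ejects 2. So w(7) = 2. P is now [[3, 7], [4, 8], [6], [9]].
Step i=6: Q has 6 at row 2, column 2; remove 8 from row 2 of P and reverse-bump: 8 enters row 1 and ejects 7. So w(6) = 7. P is now [[3, 8], [4], [6], [9]].
Step i=5: Q has 5 at row 1, column 2; remove that cell from P, ejecting 8. So w(5) = 8. P is now [[3], [4], [6], [9]].
Step i=4: Q has 4 at row 4, column 1; remove 9 from row 4 of P and reverse-bump: 9 enters row 3 and ejects 6; 6 enters row 2 and ejects 4; 4 enters row 1 and ejects 3. So w(4) = 3. P is now [[4], [6], [9]].
Step i=3: Q has 3 at row 3, column 1; remove 9 from row 3 of P and reverse-bump: 9 enters row 2 and ejects 6; 6 enters row 1 and ejects 4. So w(3) = 4. P is now [[6], [9]].
Step i=2: Q has 2 at row 2, column 1; remove 9 from row 2 of P and reverse-bump: 9 enters row 1 and ejects 6. So w(2) = 6. P is now [[9]].
Step i=1: Q has 1 at row 1, column 1; remove that cell from P, ejecting 9. So w(1) = 9. P is now [].

So w = 9 6 4 3 8 7 2 1 5.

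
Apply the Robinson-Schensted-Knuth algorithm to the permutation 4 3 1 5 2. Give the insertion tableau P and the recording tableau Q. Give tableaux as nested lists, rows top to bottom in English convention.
P = [[1, 2], [3, 5], [4]], Q = [[1, 4], [2, 5], [3]]

Insert each entry of the permutation into P by Schensted row insertion, recording in Q the position of each new cell.

Insert 4: appended to row 1. P = [[4]], Q = [[1]].
Insert 3: 3 bumps 4 from row 1; 4 starts row 2. P = [[3], [4]], Q = [[1], [2]].
Insert 1: 1 bumps 3 from row 1; 3 bumps 4 from row 2; 4 starts row 3. P = [[1], [3], [4]], Q = [[1], [2], [3]].
Insert 5: appended to row 1. P = [[1, 5], [3], [4]], Q = [[1, 4], [2], [3]].
Insert 2: 2 bumps 5 from row 1; 5 appends to row 2. P = [[1, 2], [3, 5], [4]], Q = [[1, 4], [2, 5], [3]].

So P = [[1, 2], [3, 5], [4]], Q = [[1, 4], [2, 5], [3]].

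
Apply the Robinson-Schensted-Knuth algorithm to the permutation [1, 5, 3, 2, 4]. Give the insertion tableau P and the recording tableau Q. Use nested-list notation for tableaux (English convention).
P = [[1, 2, 4], [3], [5]], Q = [[1, 2, 5], [3], [4]]

Insert each entry of the permutation into P by Schensted row insertion, recording in Q the position of each new cell.

After inserting 1: P = [[1]].
After inserting 5: P = [[1, 5]].
After inserting 3: P = [[1, 3], [5]].
After inserting 2: P = [[1, 2], [3], [5]].
After inserting 4: P = [[1, 2, 4], [3], [5]].

So P = [[1, 2, 4], [3], [5]], Q = [[1, 2, 5], [3], [4]].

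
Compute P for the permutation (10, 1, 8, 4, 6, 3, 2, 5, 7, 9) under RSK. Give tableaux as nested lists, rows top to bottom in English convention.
P = [[1, 2, 5, 7, 9], [3, 6], [4], [8], [10]]

After inserting 10: P = [[10]].
After inserting 1: P = [[1], [10]].
After inserting 8: P = [[1, 8], [10]].
After inserting 4: P = [[1, 4], [8], [10]].
After inserting 6: P = [[1, 4, 6], [8], [10]].
After inserting 3: P = [[1, 3, 6], [4], [8], [10]].
After inserting 2: P = [[1, 2, 6], [3], [4], [8], [10]].
After inserting 5: P = [[1, 2, 5], [3, 6], [4], [8], [10]].
After inserting 7: P = [[1, 2, 5, 7], [3, 6], [4], [8], [10]].
After inserting 9: P = [[1, 2, 5, 7, 9], [3, 6], [4], [8], [10]].

So P = [[1, 2, 5, 7, 9], [3, 6], [4], [8], [10]].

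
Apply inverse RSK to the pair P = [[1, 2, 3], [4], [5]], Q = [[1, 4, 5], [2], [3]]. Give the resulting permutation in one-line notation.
Reverse the RSK construction: for i from n down to 1, find the cell of Q containing i, remove the entry at that cell from P, and reverse-bump it up through P; the value ejected from row 1 is w(i).

Step i=5: Q has 5 at row 1, column 3; remove that cell from P, ejecting 3. So w(5) = 3. P is now [[1, 2], [4], [5]].
Step i=4: Q has 4 at row 1, column 2; remove that cell from P, ejecting 2. So w(4) = 2. P is now [[1], [4], [5]].
Step i=3: Q has 3 at row 3, column 1; remove 5 from row 3 of P and reverse-bump: 5 enters row 2 and ejects 4; 4 enters row 1 and ejects 1. So w(3) = 1. P is now [[4], [5]].
Step i=2: Q has 2 at row 2, column 1; remove 5 from row 2 of P and reverse-bump: 5 enters row 1 and ejects 4. So w(2) = 4. P is now [[5]].
Step i=1: Q has 1 at row 1, column 1; remove that cell from P, ejecting 5. So w(1) = 5. P is now [].

So w = 5 4 1 2 3.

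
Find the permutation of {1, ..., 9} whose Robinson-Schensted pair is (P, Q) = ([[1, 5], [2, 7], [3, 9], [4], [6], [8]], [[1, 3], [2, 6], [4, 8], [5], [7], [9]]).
Reverse the RSK construction: for i from n down to 1, find the cell of Q containing i, remove the entry at that cell from P, and reverse-bump it up through P; the value ejected from row 1 is w(i).

Step i=9: Q has 9 at row 6, column 1; remove 8 from row 6 of P and reverse-bump: 8 enters row 5 and ejects 6; 6 enters row 4 and ejects 4; 4 enters row 3 and ejects 3; 3 enters row 2 and ejects 2; 2 enters row 1 and ejects 1. So w(9) = 1. P is now [[2, 5], [3, 7], [4, 9], [6], [8]].
Step i=8: Q has 8 at row 3, column 2; remove 9 from row 3 of P and reverse-bump: 9 enters row 2 and ejects 7; 7 enters row 1 and ejects 5. So w(8) = 5. P is now [[2, 7], [3, 9], [4], [6], [8]].
Step i=7: Q has 7 at row 5, column 1; remove 8 from row 5 of P and reverse-bump: 8 enters row 4 and ejects 6; 6 enters row 3 and ejects 4; 4 enters row 2 and ejects 3; 3 enters row 1 and ejects 2. So w(7) = 2. P is now [[3, 7], [4, 9], [6], [8]].
Step i=6: Q has 6 at row 2, column 2; remove 9 from row 2 of P and reverse-bump: 9 enters row 1 and ejects 7. So w(6) = 7. P is now [[3, 9], [4], [6], [8]].
Step i=5: Q has 5 at row 4, column 1; remove 8 from row 4 of P and reverse-bump: 8 enters row 3 and ejects 6; 6 enters row 2 and ejects 4; 4 enters row 1 and ejects 3. So w(5) = 3. P is now [[4, 9], [6], [8]].
Step i=4: Q has 4 at row 3, column 1; remove 8 from row 3 of P and reverse-bump: 8 enters row 2 and ejects 6; 6 enters row 1 and ejects 4. So w(4) = 4. P is now [[6, 9], [8]].
Step i=3: Q has 3 at row 1, column 2; remove that cell from P, ejecting 9. So w(3) = 9. P is now [[6], [8]].
Step i=2: Q has 2 at row 2, column 1; remove 8 from row 2 of P and reverse-bump: 8 enters row 1 and ejects 6. So w(2) = 6. P is now [[8]].
Step i=1: Q has 1 at row 1, column 1; remove that cell from P, ejecting 8. So w(1) = 8. P is now [].

So w = 8 6 9 4 3 7 2 5 1.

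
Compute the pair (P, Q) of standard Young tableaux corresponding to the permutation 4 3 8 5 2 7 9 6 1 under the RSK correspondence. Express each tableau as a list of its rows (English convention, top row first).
Insert each entry of the permutation into P by Schensted row insertion, recording in Q the position of each new cell.

Insert 4: appended to row 1. P = [[4]].
Insert 3: 3 bumps 4 from row 1; 4 starts row 2. P = [[3], [4]].
Insert 8: appended to row 1. P = [[3, 8], [4]].
Insert 5: 5 bumps 8 from row 1; 8 appends to row 2. P = [[3, 5], [4, 8]].
Insert 2: 2 bumps 3 from row 1; 3 bumps 4 from row 2; 4 starts row 3. P = [[2, 5], [3, 8], [4]].
Insert 7: appended to row 1. P = [[2, 5, 7], [3, 8], [4]].
Insert 9: appended to row 1. P = [[2, 5, 7, 9], [3, 8], [4]].
Insert 6: 6 bumps 7 from row 1; 7 bumps 8 from row 2; 8 appends to row 3. P = [[2, 5, 6, 9], [3, 7], [4, 8]].
Insert 1: 1 bumps 2 from row 1; 2 bumps 3 from row 2; 3 bumps 4 from row 3; 4 starts row 4. P = [[1, 5, 6, 9], [2, 7], [3, 8], [4]].

So P = [[1, 5, 6, 9], [2, 7], [3, 8], [4]], Q = [[1, 3, 6, 7], [2, 4], [5, 8], [9]].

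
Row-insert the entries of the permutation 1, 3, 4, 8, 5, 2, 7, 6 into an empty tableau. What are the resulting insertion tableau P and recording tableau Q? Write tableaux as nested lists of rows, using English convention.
Insert each entry of the permutation into P by Schensted row insertion, recording in Q the position of each new cell.

Insert 1: appended to row 1. P = [[1]].
Insert 3: appended to row 1. P = [[1, 3]].
Insert 4: appended to row 1. P = [[1, 3, 4]].
Insert 8: appended to row 1. P = [[1, 3, 4, 8]].
Insert 5: 5 bumps 8 from row 1; 8 starts row 2. P = [[1, 3, 4, 5], [8]].
Insert 2: 2 bumps 3 from row 1; 3 bumps 8 from row 2; 8 starts row 3. P = [[1, 2, 4, 5], [3], [8]].
Insert 7: appended to row 1. P = [[1, 2, 4, 5, 7], [3], [8]].
Insert 6: 6 bumps 7 from row 1; 7 appends to row 2. P = [[1, 2, 4, 5, 6], [3, 7], [8]].

So P = [[1, 2, 4, 5, 6], [3, 7], [8]], Q = [[1, 2, 3, 4, 7], [5, 8], [6]].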